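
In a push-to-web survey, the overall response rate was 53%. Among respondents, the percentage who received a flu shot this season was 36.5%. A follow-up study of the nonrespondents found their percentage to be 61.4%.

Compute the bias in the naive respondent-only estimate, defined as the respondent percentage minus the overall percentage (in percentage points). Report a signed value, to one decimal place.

Nonresponse fraction = 1 − 0.53 = 0.47.
Bias = (nonresponse fraction) × (respondent percentage − nonrespondent percentage)
     = 0.47 × (36.5 − 61.4) = 0.47 × -24.9 = -11.703.

-11.7 percentage points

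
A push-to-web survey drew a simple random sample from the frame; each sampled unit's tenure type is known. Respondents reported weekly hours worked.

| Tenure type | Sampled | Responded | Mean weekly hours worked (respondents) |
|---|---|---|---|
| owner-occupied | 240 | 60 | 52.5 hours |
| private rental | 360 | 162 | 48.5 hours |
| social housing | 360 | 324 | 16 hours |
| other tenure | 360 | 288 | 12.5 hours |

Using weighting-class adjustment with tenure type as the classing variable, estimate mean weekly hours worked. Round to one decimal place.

30.5

Response rates by class: owner-occupied 60/240 = 25%, private rental 162/360 = 45%, social housing 324/360 = 90%, other tenure 288/360 = 80%.
Inverse-response-rate weighting restores each class to its sampled count, so class totals weight by n_sampled:
  owner-occupied: 240 × 52.5 = 12,600
  private rental: 360 × 48.5 = 17,460
  social housing: 360 × 16 = 5760
  other tenure: 360 × 12.5 = 4500
Adjusted estimate = 40,320 / 1,320 = 30.5455 → 30.5.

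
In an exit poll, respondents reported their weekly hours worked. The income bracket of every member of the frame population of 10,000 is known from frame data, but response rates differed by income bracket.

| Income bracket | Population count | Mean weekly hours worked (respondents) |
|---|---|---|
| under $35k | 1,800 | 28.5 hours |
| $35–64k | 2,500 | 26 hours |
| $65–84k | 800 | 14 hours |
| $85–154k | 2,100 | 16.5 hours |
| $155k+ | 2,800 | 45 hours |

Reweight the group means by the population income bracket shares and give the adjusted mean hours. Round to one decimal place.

Reweight to the known income bracket distribution:
  under $35k: (1,800/10,000) × 28.5 = 5.13
  $35–64k: (2,500/10,000) × 26 = 6.5
  $65–84k: (800/10,000) × 14 = 1.12
  $85–154k: (2,100/10,000) × 16.5 = 3.465
  $155k+: (2,800/10,000) × 45 = 12.6
Post-stratified estimate = 28.815 → 28.8.

28.8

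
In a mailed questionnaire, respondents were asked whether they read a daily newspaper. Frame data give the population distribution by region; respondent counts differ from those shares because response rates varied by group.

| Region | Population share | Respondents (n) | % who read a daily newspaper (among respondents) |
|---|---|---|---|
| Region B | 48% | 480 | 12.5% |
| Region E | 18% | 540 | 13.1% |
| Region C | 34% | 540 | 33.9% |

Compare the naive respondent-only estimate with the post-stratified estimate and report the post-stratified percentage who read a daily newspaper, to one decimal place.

19.9%

Unadjusted (pooled respondent) estimate weights by respondent counts:
  (480/1560)×12.5 + (540/1560)×13.1 + (540/1560)×33.9 = 20.1154%
Post-stratified estimate weights by population shares:
  0.48×12.5 + 0.18×13.1 + 0.34×33.9 = 19.884%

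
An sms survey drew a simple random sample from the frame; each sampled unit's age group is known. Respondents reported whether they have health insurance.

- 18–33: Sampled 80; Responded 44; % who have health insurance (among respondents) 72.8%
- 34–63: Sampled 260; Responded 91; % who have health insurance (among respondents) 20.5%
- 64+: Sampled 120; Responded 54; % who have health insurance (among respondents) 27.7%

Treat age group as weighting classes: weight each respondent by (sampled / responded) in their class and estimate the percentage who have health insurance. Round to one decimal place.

31.5%

Class response rates: 18–33 44/80 = 55%, 34–63 91/260 = 35%, 64+ 54/120 = 45%.
Inverse-response-rate weighting restores each class to its sampled count, so class totals weight by n_sampled:
  18–33: 80 × 72.8 = 5824
  34–63: 260 × 20.5 = 5330
  64+: 120 × 27.7 = 3324
Adjusted estimate = 14,478 / 460 = 31.4739 → 31.5%.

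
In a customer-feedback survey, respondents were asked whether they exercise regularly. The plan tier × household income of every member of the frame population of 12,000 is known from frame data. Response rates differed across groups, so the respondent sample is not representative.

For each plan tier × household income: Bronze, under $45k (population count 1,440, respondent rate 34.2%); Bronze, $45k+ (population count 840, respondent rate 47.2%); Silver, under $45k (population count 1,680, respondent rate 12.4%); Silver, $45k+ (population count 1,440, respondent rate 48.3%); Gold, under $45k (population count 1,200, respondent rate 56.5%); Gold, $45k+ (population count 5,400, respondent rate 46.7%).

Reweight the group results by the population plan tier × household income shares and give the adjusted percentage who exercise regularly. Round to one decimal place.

Each cell contributes population-share × respondent value:
  Bronze, under $45k: (1,440/12,000) × 34.2 = 4.104
  Bronze, $45k+: (840/12,000) × 47.2 = 3.304
  Silver, under $45k: (1,680/12,000) × 12.4 = 1.736
  Silver, $45k+: (1,440/12,000) × 48.3 = 5.796
  Gold, under $45k: (1,200/12,000) × 56.5 = 5.65
  Gold, $45k+: (5,400/12,000) × 46.7 = 21.015
Post-stratified estimate = 41.605 → 41.6%.

41.6%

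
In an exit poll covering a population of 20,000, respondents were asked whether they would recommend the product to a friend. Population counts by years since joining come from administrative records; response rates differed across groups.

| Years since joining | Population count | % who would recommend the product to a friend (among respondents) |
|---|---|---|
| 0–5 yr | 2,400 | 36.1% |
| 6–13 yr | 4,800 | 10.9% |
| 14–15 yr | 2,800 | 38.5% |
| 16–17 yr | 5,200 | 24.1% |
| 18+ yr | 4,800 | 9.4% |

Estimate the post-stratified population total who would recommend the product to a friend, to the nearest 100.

4,200

Apply each group's respondent rate to its population count:
  0–5 yr: 2,400 × 36.1% = 866.4
  6–13 yr: 4,800 × 10.9% = 523.2
  14–15 yr: 2,800 × 38.5% = 1078
  16–17 yr: 5,200 × 24.1% = 1253.2
  18+ yr: 4,800 × 9.4% = 451.2
Estimated total = 4172 → 4,200.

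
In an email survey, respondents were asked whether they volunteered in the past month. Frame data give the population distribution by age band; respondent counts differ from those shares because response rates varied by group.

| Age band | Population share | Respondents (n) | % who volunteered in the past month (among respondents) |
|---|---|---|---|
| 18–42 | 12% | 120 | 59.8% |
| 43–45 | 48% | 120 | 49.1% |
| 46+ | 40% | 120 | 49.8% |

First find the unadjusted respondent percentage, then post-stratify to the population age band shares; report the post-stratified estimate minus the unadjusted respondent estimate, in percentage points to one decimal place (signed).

Unadjusted (pooled respondent) estimate weights by respondent counts:
  (120/360)×59.8 + (120/360)×49.1 + (120/360)×49.8 = 52.9%
Post-stratifying to population shares instead:
  0.12×59.8 + 0.48×49.1 + 0.4×49.8 = 50.664%
Difference = 50.664 − 52.9 = -2.236 pp.

-2.2 percentage points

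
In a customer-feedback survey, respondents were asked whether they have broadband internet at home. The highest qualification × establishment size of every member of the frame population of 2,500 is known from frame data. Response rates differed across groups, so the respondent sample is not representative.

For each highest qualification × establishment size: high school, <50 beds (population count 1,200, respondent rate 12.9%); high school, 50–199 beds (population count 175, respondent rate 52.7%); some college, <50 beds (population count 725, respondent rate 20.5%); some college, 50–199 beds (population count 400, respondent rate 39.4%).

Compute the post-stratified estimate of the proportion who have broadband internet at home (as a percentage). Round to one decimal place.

22.1%

Weight each group's respondent value by its population share:
  high school, <50 beds: (1,200/2,500) × 12.9 = 6.192
  high school, 50–199 beds: (175/2,500) × 52.7 = 3.689
  some college, <50 beds: (725/2,500) × 20.5 = 5.945
  some college, 50–199 beds: (400/2,500) × 39.4 = 6.304
Post-stratified estimate = 22.13 → 22.1%.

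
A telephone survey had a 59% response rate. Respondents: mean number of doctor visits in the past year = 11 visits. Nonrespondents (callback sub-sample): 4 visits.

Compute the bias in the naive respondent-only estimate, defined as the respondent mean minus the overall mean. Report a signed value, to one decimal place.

+2.9

Nonresponse fraction = 1 − 0.59 = 0.41.
Bias = (nonresponse fraction) × (respondent mean − nonrespondent mean)
     = 0.41 × (11 − 4) = 0.41 × 7 = 2.87.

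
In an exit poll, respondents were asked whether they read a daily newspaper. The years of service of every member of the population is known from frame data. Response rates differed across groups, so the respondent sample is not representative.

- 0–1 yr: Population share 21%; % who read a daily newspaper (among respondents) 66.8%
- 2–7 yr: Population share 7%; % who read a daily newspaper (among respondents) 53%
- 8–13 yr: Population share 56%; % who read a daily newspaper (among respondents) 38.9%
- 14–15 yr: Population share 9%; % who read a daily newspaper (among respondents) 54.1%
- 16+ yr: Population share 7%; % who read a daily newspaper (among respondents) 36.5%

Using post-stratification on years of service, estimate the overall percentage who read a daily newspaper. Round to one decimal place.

46.9%

Weight each group's respondent value by its population share:
  0–1 yr: 0.21 × 66.8 = 14.028
  2–7 yr: 0.07 × 53 = 3.71
  8–13 yr: 0.56 × 38.9 = 21.784
  14–15 yr: 0.09 × 54.1 = 4.869
  16+ yr: 0.07 × 36.5 = 2.555
Post-stratified estimate = 46.946 → 46.9%.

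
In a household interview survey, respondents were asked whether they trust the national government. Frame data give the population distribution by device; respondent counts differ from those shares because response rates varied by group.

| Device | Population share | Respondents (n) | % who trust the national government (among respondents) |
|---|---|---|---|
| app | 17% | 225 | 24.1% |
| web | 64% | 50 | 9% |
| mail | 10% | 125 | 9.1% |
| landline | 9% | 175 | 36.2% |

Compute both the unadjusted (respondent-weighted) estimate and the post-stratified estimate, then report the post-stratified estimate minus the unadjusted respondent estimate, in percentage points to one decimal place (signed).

-9.2 percentage points

Naive respondent-only estimate (weights = respondent counts):
  (225/575)×24.1 + (50/575)×9 + (125/575)×9.1 + (175/575)×36.2 = 23.2087%
Post-stratifying to population shares instead:
  0.17×24.1 + 0.64×9 + 0.1×9.1 + 0.09×36.2 = 14.025%
Difference = 14.025 − 23.2087 = -9.1837 pp.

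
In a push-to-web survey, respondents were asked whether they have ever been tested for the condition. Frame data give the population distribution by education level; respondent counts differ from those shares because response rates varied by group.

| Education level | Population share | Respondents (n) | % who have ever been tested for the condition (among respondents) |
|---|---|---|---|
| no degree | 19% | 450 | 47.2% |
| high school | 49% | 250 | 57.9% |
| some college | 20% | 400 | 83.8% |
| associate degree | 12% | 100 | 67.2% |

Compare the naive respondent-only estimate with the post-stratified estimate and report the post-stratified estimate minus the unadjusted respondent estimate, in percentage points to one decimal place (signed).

Unadjusted (pooled respondent) estimate weights by respondent counts:
  (450/1200)×47.2 + (250/1200)×57.9 + (400/1200)×83.8 + (100/1200)×67.2 = 63.2958%
Reweighting by population education level shares:
  0.19×47.2 + 0.49×57.9 + 0.2×83.8 + 0.12×67.2 = 62.163%
Difference = 62.163 − 63.2958 = -1.1328 pp.

-1.1 percentage points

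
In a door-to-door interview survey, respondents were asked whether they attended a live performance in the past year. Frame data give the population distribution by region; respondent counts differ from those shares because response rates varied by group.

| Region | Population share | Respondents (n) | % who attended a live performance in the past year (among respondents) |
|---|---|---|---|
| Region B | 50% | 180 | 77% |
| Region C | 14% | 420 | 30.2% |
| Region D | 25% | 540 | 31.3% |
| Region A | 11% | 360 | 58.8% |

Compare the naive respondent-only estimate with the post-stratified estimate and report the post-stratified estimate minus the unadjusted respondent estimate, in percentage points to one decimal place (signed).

Without adjustment, the pooled respondent share is:
  (180/1500)×77 + (420/1500)×30.2 + (540/1500)×31.3 + (360/1500)×58.8 = 43.076%
Post-stratifying to population shares instead:
  0.5×77 + 0.14×30.2 + 0.25×31.3 + 0.11×58.8 = 57.021%
Difference = 57.021 − 43.076 = 13.945 pp.

+13.9 percentage points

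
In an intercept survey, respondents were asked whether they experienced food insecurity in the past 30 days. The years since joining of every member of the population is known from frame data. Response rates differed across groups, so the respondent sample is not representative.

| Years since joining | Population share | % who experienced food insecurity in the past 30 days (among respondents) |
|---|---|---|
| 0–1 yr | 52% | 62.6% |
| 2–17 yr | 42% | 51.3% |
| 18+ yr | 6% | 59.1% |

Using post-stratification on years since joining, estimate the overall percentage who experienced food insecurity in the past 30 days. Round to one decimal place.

57.6%

Reweight to the known years since joining distribution:
  0–1 yr: 0.52 × 62.6 = 32.552
  2–17 yr: 0.42 × 51.3 = 21.546
  18+ yr: 0.06 × 59.1 = 3.546
Post-stratified estimate = 57.644 → 57.6%.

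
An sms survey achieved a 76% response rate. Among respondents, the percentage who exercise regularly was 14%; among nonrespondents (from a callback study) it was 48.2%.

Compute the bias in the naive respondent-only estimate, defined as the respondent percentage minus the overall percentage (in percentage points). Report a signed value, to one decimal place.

Nonresponse fraction = 1 − 0.76 = 0.24.
Bias = (nonresponse fraction) × (respondent percentage − nonrespondent percentage)
     = 0.24 × (14 − 48.2) = 0.24 × -34.2 = -8.208.

-8.2 percentage points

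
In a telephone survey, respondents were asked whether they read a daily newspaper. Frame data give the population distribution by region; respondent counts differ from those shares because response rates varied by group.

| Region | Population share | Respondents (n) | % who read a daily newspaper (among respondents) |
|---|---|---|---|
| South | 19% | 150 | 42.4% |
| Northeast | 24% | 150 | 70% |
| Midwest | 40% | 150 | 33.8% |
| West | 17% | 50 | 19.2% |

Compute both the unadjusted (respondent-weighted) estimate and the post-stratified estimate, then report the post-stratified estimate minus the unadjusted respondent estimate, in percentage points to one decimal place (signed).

Without adjustment, the pooled respondent share is:
  (150/500)×42.4 + (150/500)×70 + (150/500)×33.8 + (50/500)×19.2 = 45.78%
Reweighting by population region shares:
  0.19×42.4 + 0.24×70 + 0.4×33.8 + 0.17×19.2 = 41.64%
Difference = 41.64 − 45.78 = -4.14 pp.

-4.1 percentage points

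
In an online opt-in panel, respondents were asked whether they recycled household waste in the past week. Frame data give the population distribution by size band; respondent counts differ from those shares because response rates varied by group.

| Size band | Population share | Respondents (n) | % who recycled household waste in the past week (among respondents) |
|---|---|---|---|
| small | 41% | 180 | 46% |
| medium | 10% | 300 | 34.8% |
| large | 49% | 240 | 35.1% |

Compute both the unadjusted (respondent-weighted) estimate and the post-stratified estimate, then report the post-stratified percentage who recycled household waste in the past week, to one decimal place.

Without adjustment, the pooled respondent share is:
  (180/720)×46 + (300/720)×34.8 + (240/720)×35.1 = 37.7%
Post-stratifying to population shares instead:
  0.41×46 + 0.1×34.8 + 0.49×35.1 = 39.539%

39.5%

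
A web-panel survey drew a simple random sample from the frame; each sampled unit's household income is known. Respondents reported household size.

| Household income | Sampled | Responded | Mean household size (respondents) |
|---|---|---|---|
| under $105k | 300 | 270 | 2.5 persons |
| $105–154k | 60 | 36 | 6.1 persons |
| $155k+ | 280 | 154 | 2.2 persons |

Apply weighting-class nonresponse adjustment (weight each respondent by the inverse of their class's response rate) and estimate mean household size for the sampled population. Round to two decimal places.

Class response rates: under $105k 270/300 = 90%, $105–154k 36/60 = 60%, $155k+ 154/280 = 55%.
Each respondent's weight = sampled/responded in their class; summing within a class gives n_sampled, so:
  under $105k: 300 × 2.5 = 750
  $105–154k: 60 × 6.1 = 366
  $155k+: 280 × 2.2 = 616
Adjusted estimate = 1732 / 640 = 2.70625 → 2.71.

2.71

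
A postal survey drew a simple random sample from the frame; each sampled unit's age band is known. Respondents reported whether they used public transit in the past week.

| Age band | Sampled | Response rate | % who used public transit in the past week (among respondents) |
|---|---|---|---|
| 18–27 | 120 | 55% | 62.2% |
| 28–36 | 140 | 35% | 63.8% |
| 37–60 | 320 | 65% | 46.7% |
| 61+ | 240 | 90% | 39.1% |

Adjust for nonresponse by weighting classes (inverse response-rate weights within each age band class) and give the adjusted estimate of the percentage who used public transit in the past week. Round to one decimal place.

Weighting each respondent by the inverse class response rate inflates each class back to its sampled size, so the class weight is n_sampled:
  18–27: 120 × 62.2 = 7464
  28–36: 140 × 63.8 = 8932
  37–60: 320 × 46.7 = 14,944
  61+: 240 × 39.1 = 9384
Adjusted estimate = 40,724 / 820 = 49.6634 → 49.7%.

49.7%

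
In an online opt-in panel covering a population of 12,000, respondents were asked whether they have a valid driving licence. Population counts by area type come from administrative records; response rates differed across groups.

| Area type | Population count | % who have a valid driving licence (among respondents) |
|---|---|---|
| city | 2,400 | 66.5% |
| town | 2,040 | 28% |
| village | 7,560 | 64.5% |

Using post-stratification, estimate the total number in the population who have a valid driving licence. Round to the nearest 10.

7,040

Each cell contributes its population count × the respondent rate:
  city: 2,400 × 66.5% = 1596
  town: 2,040 × 28% = 571.2
  village: 7,560 × 64.5% = 4876.2
Estimated total = 7043.4 → 7,040.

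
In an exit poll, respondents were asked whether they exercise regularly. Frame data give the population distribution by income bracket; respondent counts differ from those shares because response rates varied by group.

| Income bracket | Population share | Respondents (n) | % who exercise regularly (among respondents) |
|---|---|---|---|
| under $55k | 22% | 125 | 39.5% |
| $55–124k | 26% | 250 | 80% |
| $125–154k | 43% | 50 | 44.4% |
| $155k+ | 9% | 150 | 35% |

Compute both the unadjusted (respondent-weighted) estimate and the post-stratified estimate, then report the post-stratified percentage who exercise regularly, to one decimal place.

Naive respondent-only estimate (weights = respondent counts):
  (125/575)×39.5 + (250/575)×80 + (50/575)×44.4 + (150/575)×35 = 56.3609%
Post-stratifying to population shares instead:
  0.22×39.5 + 0.26×80 + 0.43×44.4 + 0.09×35 = 51.732%

51.7%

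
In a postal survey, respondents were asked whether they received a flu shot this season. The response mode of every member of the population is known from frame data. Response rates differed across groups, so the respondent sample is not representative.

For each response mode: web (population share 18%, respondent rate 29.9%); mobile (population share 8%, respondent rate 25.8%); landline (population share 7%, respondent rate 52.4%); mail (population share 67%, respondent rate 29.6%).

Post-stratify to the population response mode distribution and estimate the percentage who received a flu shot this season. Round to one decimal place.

Each cell contributes population-share × respondent value:
  web: 0.18 × 29.9 = 5.382
  mobile: 0.08 × 25.8 = 2.064
  landline: 0.07 × 52.4 = 3.668
  mail: 0.67 × 29.6 = 19.832
Post-stratified estimate = 30.946 → 30.9%.

30.9%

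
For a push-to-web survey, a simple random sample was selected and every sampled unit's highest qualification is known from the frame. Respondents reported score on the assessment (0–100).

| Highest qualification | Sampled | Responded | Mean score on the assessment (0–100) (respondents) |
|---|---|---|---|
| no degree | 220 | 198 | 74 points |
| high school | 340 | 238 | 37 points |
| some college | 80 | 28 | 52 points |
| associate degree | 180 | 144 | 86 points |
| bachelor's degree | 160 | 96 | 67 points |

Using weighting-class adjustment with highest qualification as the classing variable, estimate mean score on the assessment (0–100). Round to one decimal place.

Class response rates: no degree 198/220 = 90%, high school 238/340 = 70%, some college 28/80 = 35%, associate degree 144/180 = 80%, bachelor's degree 96/160 = 60%.
With weight = n_sampled/n_responded per class, the weighted class total is n_sampled:
  no degree: 220 × 74 = 16,280
  high school: 340 × 37 = 12,580
  some college: 80 × 52 = 4160
  associate degree: 180 × 86 = 15,480
  bachelor's degree: 160 × 67 = 10,720
Adjusted estimate = 59,220 / 980 = 60.4286 → 60.4.

60.4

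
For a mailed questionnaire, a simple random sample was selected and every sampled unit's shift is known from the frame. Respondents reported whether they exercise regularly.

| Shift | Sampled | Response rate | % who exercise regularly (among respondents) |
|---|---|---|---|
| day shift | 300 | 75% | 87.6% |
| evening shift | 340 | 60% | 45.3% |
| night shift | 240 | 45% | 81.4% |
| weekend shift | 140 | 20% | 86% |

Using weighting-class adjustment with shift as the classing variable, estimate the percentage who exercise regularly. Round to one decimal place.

Inverse-response-rate weighting restores each class to its sampled count, so class totals weight by n_sampled:
  day shift: 300 × 87.6 = 26,280
  evening shift: 340 × 45.3 = 15402
  night shift: 240 × 81.4 = 19,536
  weekend shift: 140 × 86 = 12,040
Adjusted estimate = 73,258 / 1,020 = 71.8216 → 71.8%.

71.8%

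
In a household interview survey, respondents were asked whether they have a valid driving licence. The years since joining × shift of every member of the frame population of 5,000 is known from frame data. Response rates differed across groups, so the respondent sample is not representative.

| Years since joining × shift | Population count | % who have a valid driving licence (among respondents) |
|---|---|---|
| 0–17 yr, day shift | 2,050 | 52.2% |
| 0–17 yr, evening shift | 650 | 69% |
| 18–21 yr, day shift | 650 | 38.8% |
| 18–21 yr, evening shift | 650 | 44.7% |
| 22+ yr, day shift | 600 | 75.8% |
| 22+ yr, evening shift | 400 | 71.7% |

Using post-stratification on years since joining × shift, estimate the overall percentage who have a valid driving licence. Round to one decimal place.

Weight each group's respondent value by its population share:
  0–17 yr, day shift: (2,050/5,000) × 52.2 = 21.402
  0–17 yr, evening shift: (650/5,000) × 69 = 8.97
  18–21 yr, day shift: (650/5,000) × 38.8 = 5.044
  18–21 yr, evening shift: (650/5,000) × 44.7 = 5.811
  22+ yr, day shift: (600/5,000) × 75.8 = 9.096
  22+ yr, evening shift: (400/5,000) × 71.7 = 5.736
Post-stratified estimate = 56.059 → 56.1%.

56.1%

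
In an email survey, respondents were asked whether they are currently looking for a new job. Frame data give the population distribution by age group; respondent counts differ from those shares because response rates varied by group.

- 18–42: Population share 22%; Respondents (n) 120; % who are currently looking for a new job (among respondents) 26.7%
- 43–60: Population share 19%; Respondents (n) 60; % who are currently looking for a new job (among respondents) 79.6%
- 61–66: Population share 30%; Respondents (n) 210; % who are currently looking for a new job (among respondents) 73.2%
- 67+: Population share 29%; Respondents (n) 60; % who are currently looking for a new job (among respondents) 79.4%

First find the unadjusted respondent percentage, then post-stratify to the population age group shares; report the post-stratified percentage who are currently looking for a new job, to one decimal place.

66.0%

Without adjustment, the pooled respondent share is:
  (120/450)×26.7 + (60/450)×79.6 + (210/450)×73.2 + (60/450)×79.4 = 62.48%
Post-stratifying to population shares instead:
  0.22×26.7 + 0.19×79.6 + 0.3×73.2 + 0.29×79.4 = 65.984%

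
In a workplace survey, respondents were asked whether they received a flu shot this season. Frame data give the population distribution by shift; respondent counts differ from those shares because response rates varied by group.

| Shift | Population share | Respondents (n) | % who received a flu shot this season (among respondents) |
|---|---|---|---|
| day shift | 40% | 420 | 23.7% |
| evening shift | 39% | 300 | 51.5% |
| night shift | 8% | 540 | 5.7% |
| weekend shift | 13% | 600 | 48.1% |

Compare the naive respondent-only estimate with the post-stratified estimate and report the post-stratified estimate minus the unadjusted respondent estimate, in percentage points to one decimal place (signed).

+5.4 percentage points

Naive respondent-only estimate (weights = respondent counts):
  (420/1860)×23.7 + (300/1860)×51.5 + (540/1860)×5.7 + (600/1860)×48.1 = 30.829%
Reweighting by population shift shares:
  0.4×23.7 + 0.39×51.5 + 0.08×5.7 + 0.13×48.1 = 36.274%
Difference = 36.274 − 30.829 = 5.445 pp.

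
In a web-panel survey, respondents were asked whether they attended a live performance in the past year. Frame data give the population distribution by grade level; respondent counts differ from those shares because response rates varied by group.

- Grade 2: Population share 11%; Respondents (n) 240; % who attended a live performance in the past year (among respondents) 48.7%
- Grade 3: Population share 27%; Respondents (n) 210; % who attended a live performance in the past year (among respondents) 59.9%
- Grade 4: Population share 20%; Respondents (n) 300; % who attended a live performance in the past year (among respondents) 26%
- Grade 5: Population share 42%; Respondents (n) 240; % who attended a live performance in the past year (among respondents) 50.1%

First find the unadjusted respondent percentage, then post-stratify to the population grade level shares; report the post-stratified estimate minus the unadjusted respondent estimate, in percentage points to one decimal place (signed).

Naive respondent-only estimate (weights = respondent counts):
  (240/990)×48.7 + (210/990)×59.9 + (300/990)×26 + (240/990)×50.1 = 44.5364%
Post-stratified estimate weights by population shares:
  0.11×48.7 + 0.27×59.9 + 0.2×26 + 0.42×50.1 = 47.772%
Difference = 47.772 − 44.5364 = 3.2356 pp.

+3.2 percentage points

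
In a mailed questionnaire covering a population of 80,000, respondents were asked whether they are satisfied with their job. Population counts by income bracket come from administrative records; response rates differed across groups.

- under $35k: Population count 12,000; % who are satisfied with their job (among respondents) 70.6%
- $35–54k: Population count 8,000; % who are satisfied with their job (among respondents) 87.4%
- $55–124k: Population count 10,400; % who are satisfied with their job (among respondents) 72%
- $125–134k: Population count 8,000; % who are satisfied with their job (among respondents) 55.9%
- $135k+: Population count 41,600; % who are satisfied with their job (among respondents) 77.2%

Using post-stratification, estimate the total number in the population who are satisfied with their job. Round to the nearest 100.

Estimated count per cell = population count × respondent percentage:
  under $35k: 12,000 × 70.6% = 8472
  $35–54k: 8,000 × 87.4% = 6992
  $55–124k: 10,400 × 72% = 7488
  $125–134k: 8,000 × 55.9% = 4472
  $135k+: 41,600 × 77.2% = 32115.2
Estimated total = 59539.2 → 59,500.

59,500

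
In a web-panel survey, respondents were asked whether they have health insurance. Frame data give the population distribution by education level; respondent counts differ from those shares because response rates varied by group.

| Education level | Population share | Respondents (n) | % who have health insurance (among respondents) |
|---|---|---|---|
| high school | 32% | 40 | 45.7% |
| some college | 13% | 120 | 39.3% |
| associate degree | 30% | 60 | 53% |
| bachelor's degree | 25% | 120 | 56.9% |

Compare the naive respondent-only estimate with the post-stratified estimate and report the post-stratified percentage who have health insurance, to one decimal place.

49.9%

Unadjusted (pooled respondent) estimate weights by respondent counts:
  (40/340)×45.7 + (120/340)×39.3 + (60/340)×53 + (120/340)×56.9 = 48.6824%
Post-stratified estimate weights by population shares:
  0.32×45.7 + 0.13×39.3 + 0.3×53 + 0.25×56.9 = 49.858%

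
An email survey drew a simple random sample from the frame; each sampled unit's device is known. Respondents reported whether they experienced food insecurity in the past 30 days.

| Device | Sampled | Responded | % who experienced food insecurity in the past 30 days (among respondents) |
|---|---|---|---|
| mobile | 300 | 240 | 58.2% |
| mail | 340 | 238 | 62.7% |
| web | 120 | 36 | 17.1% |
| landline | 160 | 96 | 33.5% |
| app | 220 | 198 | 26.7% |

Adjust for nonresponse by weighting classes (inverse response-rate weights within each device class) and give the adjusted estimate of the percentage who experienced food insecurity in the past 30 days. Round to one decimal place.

Response rates by class: mobile 240/300 = 80%, mail 238/340 = 70%, web 36/120 = 30%, landline 96/160 = 60%, app 198/220 = 90%.
Each respondent's weight = sampled/responded in their class; summing within a class gives n_sampled, so:
  mobile: 300 × 58.2 = 17,460
  mail: 340 × 62.7 = 21,318
  web: 120 × 17.1 = 2052
  landline: 160 × 33.5 = 5360
  app: 220 × 26.7 = 5874
Adjusted estimate = 52,064 / 1,140 = 45.6702 → 45.7%.

45.7%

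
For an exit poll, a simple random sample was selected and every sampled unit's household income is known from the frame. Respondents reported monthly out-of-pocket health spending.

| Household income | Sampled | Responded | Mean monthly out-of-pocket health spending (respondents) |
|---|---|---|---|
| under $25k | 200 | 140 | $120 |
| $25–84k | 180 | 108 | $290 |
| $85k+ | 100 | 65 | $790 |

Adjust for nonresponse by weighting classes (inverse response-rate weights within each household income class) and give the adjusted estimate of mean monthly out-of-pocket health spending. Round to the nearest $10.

Class response rates: under $25k 140/200 = 70%, $25–84k 108/180 = 60%, $85k+ 65/100 = 65%.
Inverse-response-rate weighting restores each class to its sampled count, so class totals weight by n_sampled:
  under $25k: 200 × 120 = 24,000
  $25–84k: 180 × 290 = 52,200
  $85k+: 100 × 790 = 79,000
Adjusted estimate = 155,200 / 480 = 323.333 → $320.

$320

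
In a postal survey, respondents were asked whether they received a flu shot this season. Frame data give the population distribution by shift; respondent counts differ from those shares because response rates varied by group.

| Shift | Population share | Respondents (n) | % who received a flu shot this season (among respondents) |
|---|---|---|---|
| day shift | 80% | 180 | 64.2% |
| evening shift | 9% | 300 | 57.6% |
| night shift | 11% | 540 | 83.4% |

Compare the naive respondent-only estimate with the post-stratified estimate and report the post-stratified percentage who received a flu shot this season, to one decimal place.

65.7%

Without adjustment, the pooled respondent share is:
  (180/1020)×64.2 + (300/1020)×57.6 + (540/1020)×83.4 = 72.4235%
Post-stratifying to population shares instead:
  0.8×64.2 + 0.09×57.6 + 0.11×83.4 = 65.718%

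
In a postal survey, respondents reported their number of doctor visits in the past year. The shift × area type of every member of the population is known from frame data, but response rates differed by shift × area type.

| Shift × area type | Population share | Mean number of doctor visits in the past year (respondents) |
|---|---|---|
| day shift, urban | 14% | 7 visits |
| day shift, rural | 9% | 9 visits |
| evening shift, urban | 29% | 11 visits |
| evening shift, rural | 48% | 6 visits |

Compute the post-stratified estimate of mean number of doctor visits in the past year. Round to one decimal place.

7.9

Weight each group's respondent value by its population share:
  day shift, urban: 0.14 × 7 = 0.98
  day shift, rural: 0.09 × 9 = 0.81
  evening shift, urban: 0.29 × 11 = 3.19
  evening shift, rural: 0.48 × 6 = 2.88
Post-stratified estimate = 7.86 → 7.9.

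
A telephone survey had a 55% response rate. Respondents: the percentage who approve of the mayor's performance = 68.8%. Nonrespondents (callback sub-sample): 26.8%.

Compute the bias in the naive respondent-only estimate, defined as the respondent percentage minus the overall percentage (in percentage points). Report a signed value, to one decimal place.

+18.9 percentage points

Nonresponse fraction = 1 − 0.55 = 0.45.
Bias = (nonresponse fraction) × (respondent percentage − nonrespondent percentage)
     = 0.45 × (68.8 − 26.8) = 0.45 × 42 = 18.9.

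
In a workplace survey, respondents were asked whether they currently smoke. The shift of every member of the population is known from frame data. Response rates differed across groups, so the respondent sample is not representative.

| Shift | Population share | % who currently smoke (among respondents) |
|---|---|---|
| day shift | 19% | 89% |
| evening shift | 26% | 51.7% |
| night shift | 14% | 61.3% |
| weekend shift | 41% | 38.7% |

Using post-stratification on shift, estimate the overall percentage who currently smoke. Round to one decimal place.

Each cell contributes population-share × respondent value:
  day shift: 0.19 × 89 = 16.91
  evening shift: 0.26 × 51.7 = 13.442
  night shift: 0.14 × 61.3 = 8.582
  weekend shift: 0.41 × 38.7 = 15.867
Post-stratified estimate = 54.801 → 54.8%.

54.8%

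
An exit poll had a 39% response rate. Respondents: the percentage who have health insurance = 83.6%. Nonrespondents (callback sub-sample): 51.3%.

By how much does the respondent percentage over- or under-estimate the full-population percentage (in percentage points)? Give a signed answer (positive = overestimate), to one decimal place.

+19.7 percentage points

Nonresponse fraction = 1 − 0.39 = 0.61.
Bias = (nonresponse fraction) × (respondent percentage − nonrespondent percentage)
     = 0.61 × (83.6 − 51.3) = 0.61 × 32.3 = 19.703.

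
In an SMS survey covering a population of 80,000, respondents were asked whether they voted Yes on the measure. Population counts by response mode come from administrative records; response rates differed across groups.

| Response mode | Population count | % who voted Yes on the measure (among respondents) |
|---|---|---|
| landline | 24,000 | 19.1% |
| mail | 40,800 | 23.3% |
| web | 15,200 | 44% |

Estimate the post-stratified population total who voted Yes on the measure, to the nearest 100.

20,800

Estimated count per cell = population count × respondent percentage:
  landline: 24,000 × 19.1% = 4584
  mail: 40,800 × 23.3% = 9506.4
  web: 15,200 × 44% = 6688
Estimated total = 20778.4 → 20,800.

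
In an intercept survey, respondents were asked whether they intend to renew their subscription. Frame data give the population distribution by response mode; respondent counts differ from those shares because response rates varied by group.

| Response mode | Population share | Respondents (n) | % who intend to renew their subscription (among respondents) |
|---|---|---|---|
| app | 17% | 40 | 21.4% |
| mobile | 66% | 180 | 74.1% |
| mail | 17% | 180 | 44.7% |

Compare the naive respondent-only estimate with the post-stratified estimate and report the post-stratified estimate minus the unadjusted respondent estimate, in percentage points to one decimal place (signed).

+4.5 percentage points

Without adjustment, the pooled respondent share is:
  (40/400)×21.4 + (180/400)×74.1 + (180/400)×44.7 = 55.6%
Reweighting by population response mode shares:
  0.17×21.4 + 0.66×74.1 + 0.17×44.7 = 60.143%
Difference = 60.143 − 55.6 = 4.543 pp.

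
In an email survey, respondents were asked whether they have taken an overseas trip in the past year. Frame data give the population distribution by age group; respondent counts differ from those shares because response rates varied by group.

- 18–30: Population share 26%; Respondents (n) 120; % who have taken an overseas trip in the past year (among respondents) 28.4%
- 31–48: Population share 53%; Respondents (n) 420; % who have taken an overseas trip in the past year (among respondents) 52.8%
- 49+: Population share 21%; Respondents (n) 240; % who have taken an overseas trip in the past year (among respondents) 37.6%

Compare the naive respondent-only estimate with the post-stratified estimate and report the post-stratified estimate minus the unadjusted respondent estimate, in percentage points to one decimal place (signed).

Naive respondent-only estimate (weights = respondent counts):
  (120/780)×28.4 + (420/780)×52.8 + (240/780)×37.6 = 44.3692%
Post-stratifying to population shares instead:
  0.26×28.4 + 0.53×52.8 + 0.21×37.6 = 43.264%
Difference = 43.264 − 44.3692 = -1.1052 pp.

-1.1 percentage points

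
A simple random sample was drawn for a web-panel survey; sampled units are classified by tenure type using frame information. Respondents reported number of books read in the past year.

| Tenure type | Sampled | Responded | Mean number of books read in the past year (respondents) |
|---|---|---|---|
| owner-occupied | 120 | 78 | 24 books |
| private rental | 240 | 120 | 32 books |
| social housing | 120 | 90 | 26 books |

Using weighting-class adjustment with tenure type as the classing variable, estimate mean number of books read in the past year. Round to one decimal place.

Response rates by class: owner-occupied 78/120 = 65%, private rental 120/240 = 50%, social housing 90/120 = 75%.
Weighting each respondent by the inverse class response rate inflates each class back to its sampled size, so the class weight is n_sampled:
  owner-occupied: 120 × 24 = 2880
  private rental: 240 × 32 = 7680
  social housing: 120 × 26 = 3120
Adjusted estimate = 13,680 / 480 = 28.5 → 28.5.

28.5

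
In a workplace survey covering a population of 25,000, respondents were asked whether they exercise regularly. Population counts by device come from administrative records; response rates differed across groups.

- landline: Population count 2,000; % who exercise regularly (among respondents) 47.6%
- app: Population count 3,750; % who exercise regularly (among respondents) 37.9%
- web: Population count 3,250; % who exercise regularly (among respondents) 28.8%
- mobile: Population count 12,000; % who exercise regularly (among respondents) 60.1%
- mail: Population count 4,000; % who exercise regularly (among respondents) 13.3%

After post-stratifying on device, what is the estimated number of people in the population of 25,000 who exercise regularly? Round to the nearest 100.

Each cell contributes its population count × the respondent rate:
  landline: 2,000 × 47.6% = 952
  app: 3,750 × 37.9% = 1421.25
  web: 3,250 × 28.8% = 936
  mobile: 12,000 × 60.1% = 7212
  mail: 4,000 × 13.3% = 532
Estimated total = 11053.2 → 11,100.

11,100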